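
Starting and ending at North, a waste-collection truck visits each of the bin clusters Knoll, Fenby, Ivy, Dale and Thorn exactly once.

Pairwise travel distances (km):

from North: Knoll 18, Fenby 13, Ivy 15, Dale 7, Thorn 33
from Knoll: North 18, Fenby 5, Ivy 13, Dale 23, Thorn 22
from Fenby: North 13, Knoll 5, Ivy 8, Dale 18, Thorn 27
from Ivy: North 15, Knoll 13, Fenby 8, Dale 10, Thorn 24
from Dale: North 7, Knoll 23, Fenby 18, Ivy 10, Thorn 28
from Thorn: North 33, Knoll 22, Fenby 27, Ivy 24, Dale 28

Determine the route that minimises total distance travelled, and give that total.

Shortest round trip = 81 km.

With 5 stops there are 5!/2 = 60 distinct round trips (a route and its reverse cost the same).
North - Knoll - Fenby - Ivy - Dale - Thorn - North: 18+5+8+10+28+33 = 102
North - Knoll - Fenby - Ivy - Thorn - Dale - North: 18+5+8+24+28+7 = 90
North - Knoll - Fenby - Dale - Ivy - Thorn - North: 18+5+18+10+24+33 = 108
North - Knoll - Fenby - Dale - Thorn - Ivy - North: 18+5+18+28+24+15 = 108
North - Knoll - Fenby - Thorn - Ivy - Dale - North: 18+5+27+24+10+7 = 91
North - Knoll - Fenby - Thorn - Dale - Ivy - North: 18+5+27+28+10+15 = 103
North - Knoll - Ivy - Fenby - Dale - Thorn - North: 18+13+8+18+28+33 = 118
North - Knoll - Ivy - Fenby - Thorn - Dale - North: 18+13+8+27+28+7 = 101
North - Knoll - Ivy - Dale - Fenby - Thorn - North: 18+13+10+18+27+33 = 119
North - Knoll - Ivy - Dale - Thorn - Fenby - North: 18+13+10+28+27+13 = 109
North - Knoll - Ivy - Thorn - Fenby - Dale - North: 18+13+24+27+18+7 = 107
North - Knoll - Ivy - Thorn - Dale - Fenby - North: 18+13+24+28+18+13 = 114
North - Knoll - Dale - Fenby - Ivy - Thorn - North: 18+23+18+8+24+33 = 124
North - Knoll - Dale - Fenby - Thorn - Ivy - North: 18+23+18+27+24+15 = 125
… (46 more)
North - Fenby - Knoll - Thorn - Ivy - Dale - North: 13+5+22+24+10+7 = 81  ← best
The minimum is 81.
One optimal route: North → Fenby → Knoll → Thorn → Ivy → Dale → North (or its reverse).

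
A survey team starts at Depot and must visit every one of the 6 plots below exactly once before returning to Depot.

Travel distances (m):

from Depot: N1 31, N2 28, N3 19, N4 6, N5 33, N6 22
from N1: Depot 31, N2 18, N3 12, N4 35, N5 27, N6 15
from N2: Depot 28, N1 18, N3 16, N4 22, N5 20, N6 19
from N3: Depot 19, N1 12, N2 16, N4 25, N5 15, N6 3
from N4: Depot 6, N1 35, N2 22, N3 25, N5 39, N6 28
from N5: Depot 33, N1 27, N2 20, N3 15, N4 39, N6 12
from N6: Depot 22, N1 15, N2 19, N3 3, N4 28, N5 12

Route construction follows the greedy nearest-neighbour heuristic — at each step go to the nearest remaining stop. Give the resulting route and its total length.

Total distance 117 m via the nearest-neighbour route Depot → N4 → N2 → N3 → N6 → N5 → N1 → Depot.

Depot → [N4:6 / N3:19 / N6:22 / N2:28 / N1:31 / N5:33] → N4 (6)
N4 → [N2:22 / N3:25 / N6:28 / N1:35 / N5:39] → N2 (22)
N2 → [N3:16 / N1:18 / N6:19 / N5:20] → N3 (16)
N3 → [N6:3 / N1:12 / N5:15] → N6 (3)
N6 → [N5:12 / N1:15] → N5 (12)
N5 → [N1:27] → N1 (27)
Return N1→Depot: 31.
Total = 6 + 22 + 16 + 3 + 12 + 27 + 31 = 117.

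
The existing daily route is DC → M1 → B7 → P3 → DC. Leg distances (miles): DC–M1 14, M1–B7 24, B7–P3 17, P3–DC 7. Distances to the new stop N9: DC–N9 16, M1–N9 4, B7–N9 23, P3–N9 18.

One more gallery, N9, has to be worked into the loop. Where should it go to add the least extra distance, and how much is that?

Minimum extra distance: 3 miles, inserting N9 between M1 and B7.

Insertion cost between consecutive stops i–j is d(i,N9) + d(N9,j) − d(i,j):
  between DC and M1: 16 + 4 − 14 = 6
  between M1 and B7: 4 + 23 − 24 = 3
  between B7 and P3: 23 + 18 − 17 = 24
  between P3 and DC: 18 + 16 − 7 = 27
Cheapest insertion is between M1 and B7, adding 3.
New total = 62 + 3 = 65.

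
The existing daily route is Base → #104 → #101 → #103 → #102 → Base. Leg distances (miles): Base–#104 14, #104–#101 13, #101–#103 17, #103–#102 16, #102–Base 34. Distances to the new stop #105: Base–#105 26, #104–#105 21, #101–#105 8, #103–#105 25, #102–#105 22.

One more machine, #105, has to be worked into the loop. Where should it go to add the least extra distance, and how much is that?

Insertion cost between consecutive stops i–j is d(i,#105) + d(#105,j) − d(i,j):
  between Base and #104: 26 + 21 − 14 = 33
  between #104 and #101: 21 + 8 − 13 = 16
  between #101 and #103: 8 + 25 − 17 = 16
  between #103 and #102: 25 + 22 − 16 = 31
  between #102 and Base: 22 + 26 − 34 = 14
Cheapest insertion is between #102 and Base, adding 14.
New total = 94 + 14 = 108.

Minimum extra distance: 14 miles, inserting #105 between #102 and Base.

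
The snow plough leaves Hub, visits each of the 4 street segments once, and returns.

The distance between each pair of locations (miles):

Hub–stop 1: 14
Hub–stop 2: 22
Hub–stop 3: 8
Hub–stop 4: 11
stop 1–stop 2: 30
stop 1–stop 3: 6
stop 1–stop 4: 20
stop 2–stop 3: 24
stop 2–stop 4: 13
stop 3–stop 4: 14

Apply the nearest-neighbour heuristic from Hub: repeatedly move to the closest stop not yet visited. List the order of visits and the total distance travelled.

Total distance 69 miles via the nearest-neighbour route Hub → stop 3 → stop 1 → stop 4 → stop 2 → Hub.

From Hub: distances to unvisited — stop 3=8, stop 4=11, stop 1=14, stop 2=22. Nearest is stop 3 (8).
From stop 3: distances to unvisited — stop 1=6, stop 4=14, stop 2=24. Nearest is stop 1 (6).
From stop 1: distances to unvisited — stop 4=20, stop 2=30. Nearest is stop 4 (20).
From stop 4: distances to unvisited — stop 2=13. Nearest is stop 2 (13).
Return stop 2→Hub: 22.
Total = 8 + 6 + 20 + 13 + 22 = 69.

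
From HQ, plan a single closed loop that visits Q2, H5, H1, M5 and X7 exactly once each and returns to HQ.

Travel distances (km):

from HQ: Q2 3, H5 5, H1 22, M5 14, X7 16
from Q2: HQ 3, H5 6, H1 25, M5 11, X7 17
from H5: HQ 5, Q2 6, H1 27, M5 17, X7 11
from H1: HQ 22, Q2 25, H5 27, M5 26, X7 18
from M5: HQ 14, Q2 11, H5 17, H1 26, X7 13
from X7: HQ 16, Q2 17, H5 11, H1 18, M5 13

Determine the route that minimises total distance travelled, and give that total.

Minimum total distance: 74 km.

HQ-Q2-H5-H1-M5-X7-HQ: 3+6+27+26+13+16 = 91
HQ-Q2-H5-H1-X7-M5-HQ: 3+6+27+18+13+14 = 81
HQ-Q2-H5-M5-H1-X7-HQ: 3+6+17+26+18+16 = 86
HQ-Q2-H5-M5-X7-H1-HQ: 3+6+17+13+18+22 = 79
HQ-Q2-H5-X7-H1-M5-HQ: 3+6+11+18+26+14 = 78
HQ-Q2-H5-X7-M5-H1-HQ: 3+6+11+13+26+22 = 81
HQ-Q2-H1-H5-M5-X7-HQ: 3+25+27+17+13+16 = 101
HQ-Q2-H1-H5-X7-M5-HQ: 3+25+27+11+13+14 = 93
HQ-Q2-H1-M5-H5-X7-HQ: 3+25+26+17+11+16 = 98
HQ-Q2-H1-M5-X7-H5-HQ: 3+25+26+13+11+5 = 83
HQ-Q2-H1-X7-H5-M5-HQ: 3+25+18+11+17+14 = 88
HQ-Q2-H1-X7-M5-H5-HQ: 3+25+18+13+17+5 = 81
HQ-Q2-M5-H5-H1-X7-HQ: 3+11+17+27+18+16 = 92
HQ-Q2-M5-H5-X7-H1-HQ: 3+11+17+11+18+22 = 82
… (46 more)
HQ-Q2-M5-H1-X7-H5-HQ: 3+11+26+18+11+5 = 74  ← best
The minimum is 74.
One optimal route: HQ → Q2 → M5 → H1 → X7 → H5 → HQ (or its reverse).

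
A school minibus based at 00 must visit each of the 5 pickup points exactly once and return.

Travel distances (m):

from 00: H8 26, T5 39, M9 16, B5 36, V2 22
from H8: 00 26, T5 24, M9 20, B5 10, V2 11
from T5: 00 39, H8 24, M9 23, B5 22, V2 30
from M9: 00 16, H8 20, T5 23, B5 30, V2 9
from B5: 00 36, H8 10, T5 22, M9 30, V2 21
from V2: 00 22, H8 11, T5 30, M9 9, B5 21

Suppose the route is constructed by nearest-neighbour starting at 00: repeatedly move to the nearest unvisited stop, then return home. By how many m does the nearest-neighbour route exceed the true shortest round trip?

From 00: M9=16, V2=22, H8=26, B5=36, T5=39 → choose M9 (16).
From M9: V2=9, H8=20, T5=23, B5=30 → choose V2 (9).
From V2: H8=11, B5=21, T5=30 → choose H8 (11).
From H8: B5=10, T5=24 → choose B5 (10).
From B5: T5=22 → choose T5 (22).
NN route 00 → M9 → V2 → H8 → B5 → T5 → 00 costs 107.
Optimal: 00 → M9 → T5 → B5 → H8 → V2 → 00 costs 104 (by enumerating all 60 distinct tours).
Excess = 107 − 104 = 3.

3 m longer than the optimal tour.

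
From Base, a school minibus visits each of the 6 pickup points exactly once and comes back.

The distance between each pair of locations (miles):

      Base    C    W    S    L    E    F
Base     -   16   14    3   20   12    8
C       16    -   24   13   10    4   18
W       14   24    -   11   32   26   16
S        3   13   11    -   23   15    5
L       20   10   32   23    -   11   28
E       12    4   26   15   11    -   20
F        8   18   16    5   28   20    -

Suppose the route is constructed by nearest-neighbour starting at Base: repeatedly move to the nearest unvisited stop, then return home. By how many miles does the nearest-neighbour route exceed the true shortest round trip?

The nearest-neighbour route is 2 miles longer than optimal.

From Base: S=3, F=8, E=12, W=14, C=16, L=20 → choose S (3).
From S: F=5, W=11, C=13, E=15, L=23 → choose F (5).
From F: W=16, C=18, E=20, L=28 → choose W (16).
From W: C=24, E=26, L=32 → choose C (24).
From C: E=4, L=10 → choose E (4).
From E: L=11 → choose L (11).
NN route Base → S → F → W → C → E → L → Base costs 83.
Optimal: Base → W → S → F → C → L → E → Base costs 81 (by enumerating all 360 distinct tours).
Excess = 83 − 81 = 2.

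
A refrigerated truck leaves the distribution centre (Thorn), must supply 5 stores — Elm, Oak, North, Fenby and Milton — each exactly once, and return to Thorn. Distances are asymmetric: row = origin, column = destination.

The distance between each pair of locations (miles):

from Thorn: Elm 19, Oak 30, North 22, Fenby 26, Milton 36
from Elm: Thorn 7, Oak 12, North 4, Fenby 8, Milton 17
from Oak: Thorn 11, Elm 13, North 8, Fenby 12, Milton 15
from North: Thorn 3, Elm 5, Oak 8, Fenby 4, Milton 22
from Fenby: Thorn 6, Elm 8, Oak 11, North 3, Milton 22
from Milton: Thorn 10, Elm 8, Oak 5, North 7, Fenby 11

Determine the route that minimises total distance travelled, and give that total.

59 miles — the shortest possible round trip.

Thorn-Elm-Oak-North-Fenby-Milton-Thorn: 19+12+8+4+22+10 = 75
Thorn-Elm-Oak-North-Milton-Fenby-Thorn: 19+12+8+22+11+6 = 78
Thorn-Elm-Oak-Fenby-North-Milton-Thorn: 19+12+12+3+22+10 = 78
Thorn-Elm-Oak-Fenby-Milton-North-Thorn: 19+12+12+22+7+3 = 75
Thorn-Elm-Oak-Milton-North-Fenby-Thorn: 19+12+15+7+4+6 = 63
Thorn-Elm-Oak-Milton-Fenby-North-Thorn: 19+12+15+11+3+3 = 63
Thorn-Elm-North-Oak-Fenby-Milton-Thorn: 19+4+8+12+22+10 = 75
Thorn-Elm-North-Oak-Milton-Fenby-Thorn: 19+4+8+15+11+6 = 63
Thorn-Elm-North-Fenby-Oak-Milton-Thorn: 19+4+4+11+15+10 = 63
Thorn-Elm-North-Fenby-Milton-Oak-Thorn: 19+4+4+22+5+11 = 65
Thorn-Elm-North-Milton-Oak-Fenby-Thorn: 19+4+22+5+12+6 = 68
Thorn-Elm-North-Milton-Fenby-Oak-Thorn: 19+4+22+11+11+11 = 78
Thorn-Elm-Fenby-Oak-North-Milton-Thorn: 19+8+11+8+22+10 = 78
Thorn-Elm-Fenby-Oak-Milton-North-Thorn: 19+8+11+15+7+3 = 63
… (106 more)
Thorn-Elm-Milton-Oak-North-Fenby-Thorn: 19+17+5+8+4+6 = 59  ← best
The minimum is 59.
One optimal route: Thorn → Elm → Milton → Oak → North → Fenby → Thorn.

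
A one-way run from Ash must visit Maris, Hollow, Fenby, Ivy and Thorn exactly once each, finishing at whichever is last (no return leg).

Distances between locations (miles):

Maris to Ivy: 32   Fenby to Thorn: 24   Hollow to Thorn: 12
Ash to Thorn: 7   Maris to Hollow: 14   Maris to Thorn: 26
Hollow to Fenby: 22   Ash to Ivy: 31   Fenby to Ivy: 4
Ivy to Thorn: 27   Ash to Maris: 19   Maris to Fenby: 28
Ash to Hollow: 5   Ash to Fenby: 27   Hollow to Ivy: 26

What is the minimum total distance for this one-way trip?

Shortest open route: 65 miles.

There are 5! = 120 possible orderings.
Ash - Maris - Hollow - Fenby - Ivy - Thorn: 19+14+22+4+27 = 86
Ash - Maris - Hollow - Fenby - Thorn - Ivy: 19+14+22+24+27 = 106
Ash - Maris - Hollow - Ivy - Fenby - Thorn: 19+14+26+4+24 = 87
Ash - Maris - Hollow - Ivy - Thorn - Fenby: 19+14+26+27+24 = 110
Ash - Maris - Hollow - Thorn - Fenby - Ivy: 19+14+12+24+4 = 73
Ash - Maris - Hollow - Thorn - Ivy - Fenby: 19+14+12+27+4 = 76
Ash - Maris - Fenby - Hollow - Ivy - Thorn: 19+28+22+26+27 = 122
Ash - Maris - Fenby - Hollow - Thorn - Ivy: 19+28+22+12+27 = 108
Ash - Maris - Fenby - Ivy - Hollow - Thorn: 19+28+4+26+12 = 89
Ash - Maris - Fenby - Ivy - Thorn - Hollow: 19+28+4+27+12 = 90
Ash - Maris - Fenby - Thorn - Hollow - Ivy: 19+28+24+12+26 = 109
Ash - Maris - Fenby - Thorn - Ivy - Hollow: 19+28+24+27+26 = 124
Ash - Maris - Ivy - Hollow - Fenby - Thorn: 19+32+26+22+24 = 123
Ash - Maris - Ivy - Hollow - Thorn - Fenby: 19+32+26+12+24 = 113
… (106 more)
Ash - Thorn - Hollow - Maris - Fenby - Ivy: 7+12+14+28+4 = 65  ← best
The minimum is 65.
One shortest path: Ash → Thorn → Hollow → Maris → Fenby → Ivy.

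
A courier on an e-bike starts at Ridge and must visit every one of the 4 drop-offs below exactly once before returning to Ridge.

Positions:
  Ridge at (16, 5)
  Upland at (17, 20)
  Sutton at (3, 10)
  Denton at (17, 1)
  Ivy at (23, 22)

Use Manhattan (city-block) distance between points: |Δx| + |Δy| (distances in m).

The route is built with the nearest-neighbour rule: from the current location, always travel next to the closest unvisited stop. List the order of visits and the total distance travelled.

Total distance 82 m via the nearest-neighbour route Ridge → Denton → Upland → Ivy → Sutton → Ridge.

From Ridge: distances to unvisited — Denton=5, Upland=16, Sutton=18, Ivy=24. Nearest is Denton (5).
From Denton: distances to unvisited — Upland=19, Sutton=23, Ivy=27. Nearest is Upland (19).
From Upland: distances to unvisited — Ivy=8, Sutton=24. Nearest is Ivy (8).
From Ivy: distances to unvisited — Sutton=32. Nearest is Sutton (32).
Return Sutton→Ridge: 18.
Total = 5 + 19 + 8 + 32 + 18 = 82.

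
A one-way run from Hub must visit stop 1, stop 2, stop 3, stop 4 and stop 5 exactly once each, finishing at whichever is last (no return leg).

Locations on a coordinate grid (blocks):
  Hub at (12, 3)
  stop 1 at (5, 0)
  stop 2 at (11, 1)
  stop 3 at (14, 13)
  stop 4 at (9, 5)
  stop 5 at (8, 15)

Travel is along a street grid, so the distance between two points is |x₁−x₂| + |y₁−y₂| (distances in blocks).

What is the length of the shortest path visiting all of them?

There are 5! = 120 possible orderings.
Hub - stop 1 - stop 2 - stop 3 - stop 4 - stop 5: 10+7+15+13+11 = 56
Hub - stop 1 - stop 2 - stop 3 - stop 5 - stop 4: 10+7+15+8+11 = 51
Hub - stop 1 - stop 2 - stop 4 - stop 3 - stop 5: 10+7+6+13+8 = 44
Hub - stop 1 - stop 2 - stop 4 - stop 5 - stop 3: 10+7+6+11+8 = 42
Hub - stop 1 - stop 2 - stop 5 - stop 3 - stop 4: 10+7+17+8+13 = 55
Hub - stop 1 - stop 2 - stop 5 - stop 4 - stop 3: 10+7+17+11+13 = 58
Hub - stop 1 - stop 3 - stop 2 - stop 4 - stop 5: 10+22+15+6+11 = 64
Hub - stop 1 - stop 3 - stop 2 - stop 5 - stop 4: 10+22+15+17+11 = 75
Hub - stop 1 - stop 3 - stop 4 - stop 2 - stop 5: 10+22+13+6+17 = 68
Hub - stop 1 - stop 3 - stop 4 - stop 5 - stop 2: 10+22+13+11+17 = 73
Hub - stop 1 - stop 3 - stop 5 - stop 2 - stop 4: 10+22+8+17+6 = 63
Hub - stop 1 - stop 3 - stop 5 - stop 4 - stop 2: 10+22+8+11+6 = 57
Hub - stop 1 - stop 4 - stop 2 - stop 3 - stop 5: 10+9+6+15+8 = 48
Hub - stop 1 - stop 4 - stop 2 - stop 5 - stop 3: 10+9+6+17+8 = 50
… (106 more)
Hub - stop 2 - stop 1 - stop 4 - stop 5 - stop 3: 3+7+9+11+8 = 38  ← best
The minimum is 38.
One shortest path: Hub → stop 2 → stop 1 → stop 4 → stop 5 → stop 3.

38 blocks — the minimum one-way total.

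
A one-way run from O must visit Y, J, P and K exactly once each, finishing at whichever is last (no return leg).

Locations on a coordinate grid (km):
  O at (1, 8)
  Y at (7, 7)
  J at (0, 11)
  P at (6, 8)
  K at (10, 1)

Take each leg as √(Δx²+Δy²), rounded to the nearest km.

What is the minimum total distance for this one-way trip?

There are 4! = 24 possible orderings.
O - Y - J - P - K: 6+8+7+8 = 29
O - Y - J - K - P: 6+8+14+8 = 36
O - Y - P - J - K: 6+1+7+14 = 28
O - Y - P - K - J: 6+1+8+14 = 29
O - Y - K - J - P: 6+7+14+7 = 34
O - Y - K - P - J: 6+7+8+7 = 28
O - J - Y - P - K: 3+8+1+8 = 20
O - J - Y - K - P: 3+8+7+8 = 26
O - J - P - Y - K: 3+7+1+7 = 18
O - J - P - K - Y: 3+7+8+7 = 25
O - J - K - Y - P: 3+14+7+1 = 25
O - J - K - P - Y: 3+14+8+1 = 26
O - P - Y - J - K: 5+1+8+14 = 28
O - P - Y - K - J: 5+1+7+14 = 27
… (10 more)
The minimum is 18.
One shortest path: O → J → P → Y → K.

Minimum one-way distance = 18 km.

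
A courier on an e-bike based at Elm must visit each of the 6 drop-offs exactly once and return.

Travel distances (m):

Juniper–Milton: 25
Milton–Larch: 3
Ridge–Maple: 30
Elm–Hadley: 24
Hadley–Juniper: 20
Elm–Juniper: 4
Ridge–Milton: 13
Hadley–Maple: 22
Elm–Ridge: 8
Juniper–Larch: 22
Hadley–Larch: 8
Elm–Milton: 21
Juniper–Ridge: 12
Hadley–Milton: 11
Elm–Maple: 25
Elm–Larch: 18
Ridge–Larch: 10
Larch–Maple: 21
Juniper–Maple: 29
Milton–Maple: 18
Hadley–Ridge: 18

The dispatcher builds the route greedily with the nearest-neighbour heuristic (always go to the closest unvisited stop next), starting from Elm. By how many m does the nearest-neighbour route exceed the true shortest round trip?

From Elm: Juniper=4, Ridge=8, Larch=18, Milton=21, Hadley=24, Maple=25 → choose Juniper (4).
From Juniper: Ridge=12, Hadley=20, Larch=22, Milton=25, Maple=29 → choose Ridge (12).
From Ridge: Larch=10, Milton=13, Hadley=18, Maple=30 → choose Larch (10).
From Larch: Milton=3, Hadley=8, Maple=21 → choose Milton (3).
From Milton: Hadley=11, Maple=18 → choose Hadley (11).
From Hadley: Maple=22 → choose Maple (22).
NN route Elm → Juniper → Ridge → Larch → Milton → Hadley → Maple → Elm costs 87.
Optimal: Elm → Juniper → Hadley → Maple → Milton → Larch → Ridge → Elm costs 85 (by enumerating all 360 distinct tours).
Excess = 87 − 85 = 2.

Excess over optimum: 2 m.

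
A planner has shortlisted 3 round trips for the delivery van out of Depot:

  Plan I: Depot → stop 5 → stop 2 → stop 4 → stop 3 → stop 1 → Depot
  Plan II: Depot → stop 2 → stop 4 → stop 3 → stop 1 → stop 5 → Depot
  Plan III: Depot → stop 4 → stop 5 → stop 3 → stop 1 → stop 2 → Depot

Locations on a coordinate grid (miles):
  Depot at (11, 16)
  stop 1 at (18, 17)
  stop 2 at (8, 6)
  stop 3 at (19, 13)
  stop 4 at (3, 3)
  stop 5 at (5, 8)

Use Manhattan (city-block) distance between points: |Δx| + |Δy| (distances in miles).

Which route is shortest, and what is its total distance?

Shortest is Plan I, total 66 miles.

Plan I: 14 + 5 + 8 + 26 + 5 + 8 = 66
Plan II: 13 + 8 + 26 + 5 + 22 + 14 = 88
Plan III: 21 + 7 + 19 + 5 + 21 + 13 = 86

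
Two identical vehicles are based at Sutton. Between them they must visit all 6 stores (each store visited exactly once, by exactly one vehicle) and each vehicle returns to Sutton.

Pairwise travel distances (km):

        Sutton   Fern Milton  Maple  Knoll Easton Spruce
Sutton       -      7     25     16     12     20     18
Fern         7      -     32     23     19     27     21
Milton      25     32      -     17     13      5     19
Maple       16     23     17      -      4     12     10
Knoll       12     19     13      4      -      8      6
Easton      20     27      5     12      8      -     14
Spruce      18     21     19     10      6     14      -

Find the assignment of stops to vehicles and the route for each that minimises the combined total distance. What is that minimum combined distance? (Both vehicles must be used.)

84 km — the smallest possible combined total.

Try each way of splitting the stops between the two vehicles (each non-empty) and, for each split, find the best tour for each vehicle:
  {Fern} + {Milton, Maple, Knoll, Easton, Spruce}: 14 + 70 = 84
  {Milton} + {Fern, Maple, Knoll, Easton, Spruce}: 50 + 70 = 120
  {Fern, Milton} + {Maple, Knoll, Easton, Spruce}: 64 + 60 = 124
  {Maple} + {Fern, Milton, Knoll, Easton, Spruce}: 32 + 72 = 104
  {Fern, Maple} + {Milton, Knoll, Easton, Spruce}: 46 + 62 = 108
  {Milton, Maple} + {Fern, Knoll, Easton, Spruce}: 58 + 62 = 120
  … (31 splits in total)
Best: vehicle 1 Sutton → Fern → Sutton = 14; vehicle 2 Sutton → Milton → Easton → Maple → Knoll → Spruce → Sutton = 70; combined 84.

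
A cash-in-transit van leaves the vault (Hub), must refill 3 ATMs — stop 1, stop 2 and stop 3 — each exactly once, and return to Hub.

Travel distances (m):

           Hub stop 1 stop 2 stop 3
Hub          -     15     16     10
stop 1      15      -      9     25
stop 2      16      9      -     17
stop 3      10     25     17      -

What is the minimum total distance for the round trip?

Hub-stop 1-stop 2-stop 3-Hub: 15+9+17+10 = 51
Hub-stop 1-stop 3-stop 2-Hub: 15+25+17+16 = 73
Hub-stop 2-stop 1-stop 3-Hub: 16+9+25+10 = 60
The minimum is 51.
One optimal route: Hub → stop 1 → stop 2 → stop 3 → Hub (or its reverse).

Minimum total distance: 51 m.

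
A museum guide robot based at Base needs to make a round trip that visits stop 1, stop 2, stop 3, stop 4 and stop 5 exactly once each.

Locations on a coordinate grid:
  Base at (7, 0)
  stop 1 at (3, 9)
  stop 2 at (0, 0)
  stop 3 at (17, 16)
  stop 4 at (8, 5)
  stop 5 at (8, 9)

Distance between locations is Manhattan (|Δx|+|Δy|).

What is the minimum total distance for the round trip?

Shortest round trip = 66.

There are 60 distinct closed tours to check (reversals are equivalent).
Base - stop 1 - stop 2 - stop 3 - stop 4 - stop 5 - Base: 13+12+33+20+4+10 = 92
Base - stop 1 - stop 2 - stop 3 - stop 5 - stop 4 - Base: 13+12+33+16+4+6 = 84
Base - stop 1 - stop 2 - stop 4 - stop 3 - stop 5 - Base: 13+12+13+20+16+10 = 84
Base - stop 1 - stop 2 - stop 4 - stop 5 - stop 3 - Base: 13+12+13+4+16+26 = 84
Base - stop 1 - stop 2 - stop 5 - stop 3 - stop 4 - Base: 13+12+17+16+20+6 = 84
Base - stop 1 - stop 2 - stop 5 - stop 4 - stop 3 - Base: 13+12+17+4+20+26 = 92
Base - stop 1 - stop 3 - stop 2 - stop 4 - stop 5 - Base: 13+21+33+13+4+10 = 94
Base - stop 1 - stop 3 - stop 2 - stop 5 - stop 4 - Base: 13+21+33+17+4+6 = 94
Base - stop 1 - stop 3 - stop 4 - stop 2 - stop 5 - Base: 13+21+20+13+17+10 = 94
Base - stop 1 - stop 3 - stop 4 - stop 5 - stop 2 - Base: 13+21+20+4+17+7 = 82
Base - stop 1 - stop 3 - stop 5 - stop 2 - stop 4 - Base: 13+21+16+17+13+6 = 86
Base - stop 1 - stop 3 - stop 5 - stop 4 - stop 2 - Base: 13+21+16+4+13+7 = 74
Base - stop 1 - stop 4 - stop 2 - stop 3 - stop 5 - Base: 13+9+13+33+16+10 = 94
Base - stop 1 - stop 4 - stop 2 - stop 5 - stop 3 - Base: 13+9+13+17+16+26 = 94
… (46 more)
Base - stop 2 - stop 1 - stop 3 - stop 5 - stop 4 - Base: 7+12+21+16+4+6 = 66  ← best
The minimum is 66.
One optimal route: Base → stop 2 → stop 1 → stop 3 → stop 5 → stop 4 → Base (or its reverse).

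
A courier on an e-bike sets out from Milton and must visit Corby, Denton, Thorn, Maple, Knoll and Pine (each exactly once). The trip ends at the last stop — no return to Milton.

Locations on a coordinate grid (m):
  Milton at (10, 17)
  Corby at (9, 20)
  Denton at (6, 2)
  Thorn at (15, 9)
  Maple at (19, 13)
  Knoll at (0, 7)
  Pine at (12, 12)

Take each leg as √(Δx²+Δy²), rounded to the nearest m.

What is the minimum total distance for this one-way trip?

Minimum one-way distance = 44 m.

There are 6! = 720 possible orderings.
Milton → Corby → Denton → Thorn → Maple → Knoll → Pine: 3+18+11+6+20+13 = 71
Milton → Corby → Denton → Thorn → Maple → Pine → Knoll: 3+18+11+6+7+13 = 58
Milton → Corby → Denton → Thorn → Knoll → Maple → Pine: 3+18+11+15+20+7 = 74
Milton → Corby → Denton → Thorn → Knoll → Pine → Maple: 3+18+11+15+13+7 = 67
Milton → Corby → Denton → Thorn → Pine → Maple → Knoll: 3+18+11+4+7+20 = 63
Milton → Corby → Denton → Thorn → Pine → Knoll → Maple: 3+18+11+4+13+20 = 69
Milton → Corby → Denton → Maple → Thorn → Knoll → Pine: 3+18+17+6+15+13 = 72
Milton → Corby → Denton → Maple → Thorn → Pine → Knoll: 3+18+17+6+4+13 = 61
… (712 more)
Milton → Corby → Pine → Maple → Thorn → Denton → Knoll: 3+9+7+6+11+8 = 44  ← best
The minimum is 44.
One shortest path: Milton → Corby → Pine → Maple → Thorn → Denton → Knoll.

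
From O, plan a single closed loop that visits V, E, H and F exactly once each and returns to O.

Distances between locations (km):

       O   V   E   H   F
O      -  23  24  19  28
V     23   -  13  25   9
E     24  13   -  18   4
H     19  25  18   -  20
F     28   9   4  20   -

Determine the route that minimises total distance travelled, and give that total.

73 km — the shortest possible round trip.

With 4 stops there are 4!/2 = 12 distinct round trips (a route and its reverse cost the same).
O - V - E - H - F - O: 23+13+18+20+28 = 102
O - V - E - F - H - O: 23+13+4+20+19 = 79
O - V - H - E - F - O: 23+25+18+4+28 = 98
O - V - H - F - E - O: 23+25+20+4+24 = 96
O - V - F - E - H - O: 23+9+4+18+19 = 73
O - V - F - H - E - O: 23+9+20+18+24 = 94
O - E - V - H - F - O: 24+13+25+20+28 = 110
O - E - V - F - H - O: 24+13+9+20+19 = 85
O - E - H - V - F - O: 24+18+25+9+28 = 104
O - E - F - V - H - O: 24+4+9+25+19 = 81
O - H - V - E - F - O: 19+25+13+4+28 = 89
O - H - E - V - F - O: 19+18+13+9+28 = 87
The minimum is 73.
One optimal route: O → V → F → E → H → O (or its reverse).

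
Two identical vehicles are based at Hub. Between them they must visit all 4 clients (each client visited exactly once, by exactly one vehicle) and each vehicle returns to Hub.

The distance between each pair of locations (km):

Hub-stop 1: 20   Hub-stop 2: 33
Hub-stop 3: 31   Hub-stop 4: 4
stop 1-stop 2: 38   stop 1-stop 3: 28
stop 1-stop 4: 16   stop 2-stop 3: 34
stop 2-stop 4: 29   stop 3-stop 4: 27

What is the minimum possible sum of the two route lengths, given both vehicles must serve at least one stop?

123 km — the smallest possible combined total.

Try each way of splitting the stops between the two vehicles (each non-empty) and, for each split, find the best tour for each vehicle:
  {stop 1} + {stop 2, stop 3, stop 4}: 40 + 98 = 138
  {stop 2} + {stop 1, stop 3, stop 4}: 66 + 79 = 145
  {stop 1, stop 2} + {stop 3, stop 4}: 91 + 62 = 153
  {stop 3} + {stop 1, stop 2, stop 4}: 62 + 91 = 153
  {stop 1, stop 3} + {stop 2, stop 4}: 79 + 66 = 145
  {stop 2, stop 3} + {stop 1, stop 4}: 98 + 40 = 138
  … (7 splits in total)
  {stop 1, stop 2, stop 3} + {stop 4}: 115 + 8 = 123  ← best
Best: vehicle 1 Hub → stop 1 → stop 3 → stop 2 → Hub = 115; vehicle 2 Hub → stop 4 → Hub = 8; combined 123.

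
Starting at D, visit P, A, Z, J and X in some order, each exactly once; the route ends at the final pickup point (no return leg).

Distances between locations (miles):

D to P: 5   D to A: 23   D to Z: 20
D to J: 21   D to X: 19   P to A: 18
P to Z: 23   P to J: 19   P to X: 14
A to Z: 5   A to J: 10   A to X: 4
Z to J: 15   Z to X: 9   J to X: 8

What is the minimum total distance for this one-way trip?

There are 5! = 120 possible orderings.
D → P → A → Z → J → X: 5+18+5+15+8 = 51
D → P → A → Z → X → J: 5+18+5+9+8 = 45
D → P → A → J → Z → X: 5+18+10+15+9 = 57
D → P → A → J → X → Z: 5+18+10+8+9 = 50
D → P → A → X → Z → J: 5+18+4+9+15 = 51
D → P → A → X → J → Z: 5+18+4+8+15 = 50
D → P → Z → A → J → X: 5+23+5+10+8 = 51
D → P → Z → A → X → J: 5+23+5+4+8 = 45
D → P → Z → J → A → X: 5+23+15+10+4 = 57
D → P → Z → J → X → A: 5+23+15+8+4 = 55
D → P → Z → X → A → J: 5+23+9+4+10 = 51
D → P → Z → X → J → A: 5+23+9+8+10 = 55
D → P → J → A → Z → X: 5+19+10+5+9 = 48
D → P → J → A → X → Z: 5+19+10+4+9 = 47
… (106 more)
D → P → J → X → A → Z: 5+19+8+4+5 = 41  ← best
The minimum is 41.
One shortest path: D → P → J → X → A → Z.

Minimum one-way distance = 41 miles.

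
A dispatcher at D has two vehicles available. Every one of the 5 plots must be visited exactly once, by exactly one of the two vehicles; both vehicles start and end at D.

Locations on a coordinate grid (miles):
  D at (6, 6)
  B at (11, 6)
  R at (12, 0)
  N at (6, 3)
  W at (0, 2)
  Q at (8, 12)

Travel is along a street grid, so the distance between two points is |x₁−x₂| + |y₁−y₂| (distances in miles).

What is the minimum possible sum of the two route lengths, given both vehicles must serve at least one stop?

Check every non-empty split of the stops between the two vehicles; for each half take its own optimal tour:
  {B} + {R, N, W, Q}: 10 + 48 = 58
  {R} + {B, N, W, Q}: 24 + 42 = 66
  {B, R} + {N, W, Q}: 24 + 36 = 60
  {N} + {B, R, W, Q}: 6 + 48 = 54
  {B, N} + {R, W, Q}: 16 + 48 = 64
  {R, N} + {B, W, Q}: 24 + 42 = 66
  … (15 splits in total)
  {B, R, N, W} + {Q}: 36 + 16 = 52  ← best
Best: vehicle 1 D → B → R → W → N → D = 36; vehicle 2 D → Q → D = 16; combined 52.

52 miles — the smallest possible combined total.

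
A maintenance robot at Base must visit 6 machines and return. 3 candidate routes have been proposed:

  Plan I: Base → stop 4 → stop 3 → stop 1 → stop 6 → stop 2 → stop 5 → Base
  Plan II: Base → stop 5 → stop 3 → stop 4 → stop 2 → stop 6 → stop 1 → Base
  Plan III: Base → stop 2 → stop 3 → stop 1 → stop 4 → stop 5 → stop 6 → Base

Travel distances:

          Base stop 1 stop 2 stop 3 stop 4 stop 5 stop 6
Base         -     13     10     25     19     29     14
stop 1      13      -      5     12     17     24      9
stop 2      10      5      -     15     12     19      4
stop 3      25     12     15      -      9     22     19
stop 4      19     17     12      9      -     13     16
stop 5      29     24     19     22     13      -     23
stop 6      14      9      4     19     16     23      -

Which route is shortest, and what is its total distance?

Plan I: 19 + 9 + 12 + 9 + 4 + 19 + 29 = 101
Plan II: 29 + 22 + 9 + 12 + 4 + 9 + 13 = 98
Plan III: 10 + 15 + 12 + 17 + 13 + 23 + 14 = 104

98 — Plan II is the shortest.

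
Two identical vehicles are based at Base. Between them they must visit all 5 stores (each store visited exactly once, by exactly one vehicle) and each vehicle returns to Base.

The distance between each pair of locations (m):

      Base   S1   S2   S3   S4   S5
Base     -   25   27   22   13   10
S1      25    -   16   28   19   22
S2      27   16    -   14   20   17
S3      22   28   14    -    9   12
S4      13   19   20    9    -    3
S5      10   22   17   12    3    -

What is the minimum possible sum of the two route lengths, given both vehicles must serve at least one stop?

97 m — the smallest possible combined total.

Check every non-empty split of the stops between the two vehicles; for each half take its own optimal tour:
  {S1} + {S2, S3, S4, S5}: 50 + 63 = 113
  {S2} + {S1, S3, S4, S5}: 54 + 75 = 129
  {S1, S2} + {S3, S4, S5}: 68 + 44 = 112
  {S3} + {S1, S2, S4, S5}: 44 + 74 = 118
  {S1, S3} + {S2, S4, S5}: 75 + 60 = 135
  {S2, S3} + {S1, S4, S5}: 63 + 57 = 120
  … (15 splits in total)
  {S1, S2, S3, S4} + {S5}: 77 + 20 = 97  ← best
Best: vehicle 1 Base → S1 → S2 → S3 → S4 → Base = 77; vehicle 2 Base → S5 → Base = 20; combined 97.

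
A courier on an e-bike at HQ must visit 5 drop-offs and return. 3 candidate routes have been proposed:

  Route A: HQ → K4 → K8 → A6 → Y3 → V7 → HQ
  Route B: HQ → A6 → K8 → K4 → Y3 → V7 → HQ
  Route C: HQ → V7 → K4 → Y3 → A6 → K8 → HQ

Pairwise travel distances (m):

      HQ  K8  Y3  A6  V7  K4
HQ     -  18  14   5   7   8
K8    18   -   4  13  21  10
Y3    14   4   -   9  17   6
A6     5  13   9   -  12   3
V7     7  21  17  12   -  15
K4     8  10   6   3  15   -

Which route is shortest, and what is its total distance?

58 m — Route B is the shortest.

Route A: 8 + 10 + 13 + 9 + 17 + 7 = 64
Route B: 5 + 13 + 10 + 6 + 17 + 7 = 58
Route C: 7 + 15 + 6 + 9 + 13 + 18 = 68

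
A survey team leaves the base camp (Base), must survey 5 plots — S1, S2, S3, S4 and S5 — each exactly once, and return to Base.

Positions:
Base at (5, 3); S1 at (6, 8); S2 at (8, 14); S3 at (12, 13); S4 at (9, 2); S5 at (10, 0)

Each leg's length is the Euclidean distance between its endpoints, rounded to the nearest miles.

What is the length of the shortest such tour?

Shortest round trip = 34 miles.

There are 60 distinct closed tours to check (reversals are equivalent).
Base - S1 - S2 - S3 - S4 - S5 - Base: 5+6+4+11+2+6 = 34
Base - S1 - S2 - S3 - S5 - S4 - Base: 5+6+4+13+2+4 = 34
Base - S1 - S2 - S4 - S3 - S5 - Base: 5+6+12+11+13+6 = 53
Base - S1 - S2 - S4 - S5 - S3 - Base: 5+6+12+2+13+12 = 50
Base - S1 - S2 - S5 - S3 - S4 - Base: 5+6+14+13+11+4 = 53
Base - S1 - S2 - S5 - S4 - S3 - Base: 5+6+14+2+11+12 = 50
Base - S1 - S3 - S2 - S4 - S5 - Base: 5+8+4+12+2+6 = 37
Base - S1 - S3 - S2 - S5 - S4 - Base: 5+8+4+14+2+4 = 37
Base - S1 - S3 - S4 - S2 - S5 - Base: 5+8+11+12+14+6 = 56
Base - S1 - S3 - S4 - S5 - S2 - Base: 5+8+11+2+14+11 = 51
Base - S1 - S3 - S5 - S2 - S4 - Base: 5+8+13+14+12+4 = 56
Base - S1 - S3 - S5 - S4 - S2 - Base: 5+8+13+2+12+11 = 51
Base - S1 - S4 - S2 - S3 - S5 - Base: 5+7+12+4+13+6 = 47
Base - S1 - S4 - S2 - S5 - S3 - Base: 5+7+12+14+13+12 = 63
… (46 more)
The minimum is 34.
One optimal route: Base → S1 → S2 → S3 → S4 → S5 → Base (or its reverse).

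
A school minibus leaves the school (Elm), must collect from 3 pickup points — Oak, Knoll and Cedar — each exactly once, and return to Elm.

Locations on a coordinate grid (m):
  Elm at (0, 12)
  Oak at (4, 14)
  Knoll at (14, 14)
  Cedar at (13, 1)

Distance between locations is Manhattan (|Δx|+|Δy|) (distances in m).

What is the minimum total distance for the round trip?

Elm - Oak - Knoll - Cedar - Elm: 6+10+14+24 = 54
Elm - Oak - Cedar - Knoll - Elm: 6+22+14+16 = 58
Elm - Knoll - Oak - Cedar - Elm: 16+10+22+24 = 72
The minimum is 54.
One optimal route: Elm → Oak → Knoll → Cedar → Elm (or its reverse).

Minimum total distance: 54 m.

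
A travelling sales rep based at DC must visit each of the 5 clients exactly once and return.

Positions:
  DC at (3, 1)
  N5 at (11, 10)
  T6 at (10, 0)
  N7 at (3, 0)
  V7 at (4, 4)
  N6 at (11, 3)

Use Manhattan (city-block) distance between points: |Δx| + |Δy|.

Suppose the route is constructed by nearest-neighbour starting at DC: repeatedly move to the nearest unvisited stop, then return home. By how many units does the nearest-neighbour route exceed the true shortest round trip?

From DC: N7=1, V7=4, T6=8, N6=10, N5=17 → choose N7 (1).
From N7: V7=5, T6=7, N6=11, N5=18 → choose V7 (5).
From V7: N6=8, T6=10, N5=13 → choose N6 (8).
From N6: T6=4, N5=7 → choose T6 (4).
From T6: N5=11 → choose N5 (11).
NN route DC → N7 → V7 → N6 → T6 → N5 → DC costs 46.
Optimal: DC → N7 → T6 → N6 → N5 → V7 → DC costs 36 (by enumerating all 60 distinct tours).
Excess = 46 − 36 = 10.

10 longer than the optimal tour.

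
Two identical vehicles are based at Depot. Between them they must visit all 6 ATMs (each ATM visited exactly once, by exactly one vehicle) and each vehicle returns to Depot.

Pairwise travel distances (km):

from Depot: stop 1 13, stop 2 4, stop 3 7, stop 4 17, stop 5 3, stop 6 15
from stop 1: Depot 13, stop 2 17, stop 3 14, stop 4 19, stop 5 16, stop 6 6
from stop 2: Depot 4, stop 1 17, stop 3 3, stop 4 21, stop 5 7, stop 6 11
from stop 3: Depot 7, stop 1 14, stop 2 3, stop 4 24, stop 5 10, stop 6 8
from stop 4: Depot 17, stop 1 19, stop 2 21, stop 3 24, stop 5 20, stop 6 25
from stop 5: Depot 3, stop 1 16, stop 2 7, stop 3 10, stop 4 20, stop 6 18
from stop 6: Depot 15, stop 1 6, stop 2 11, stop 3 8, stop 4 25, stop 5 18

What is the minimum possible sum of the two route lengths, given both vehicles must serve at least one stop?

There are 2^5 − 1 = 31 ways to divide the 6 stops into two non-empty groups. For each, the best each vehicle can do is its own shortest tour through its group:
  {stop 1} + {stop 2, stop 3, stop 4, stop 5, stop 6}: 26 + 63 = 89
  {stop 2} + {stop 1, stop 3, stop 4, stop 5, stop 6}: 8 + 63 = 71
  {stop 1, stop 2} + {stop 3, stop 4, stop 5, stop 6}: 34 + 63 = 97
  {stop 3} + {stop 1, stop 2, stop 4, stop 5, stop 6}: 14 + 63 = 77
  {stop 1, stop 3} + {stop 2, stop 4, stop 5, stop 6}: 34 + 63 = 97
  {stop 2, stop 3} + {stop 1, stop 4, stop 5, stop 6}: 14 + 63 = 77
  … (31 splits in total)
  {stop 5} + {stop 1, stop 2, stop 3, stop 4, stop 6}: 6 + 57 = 63  ← best
Best: vehicle 1 Depot → stop 5 → Depot = 6; vehicle 2 Depot → stop 2 → stop 3 → stop 6 → stop 1 → stop 4 → Depot = 57; combined 63.

63 km — the smallest possible combined total.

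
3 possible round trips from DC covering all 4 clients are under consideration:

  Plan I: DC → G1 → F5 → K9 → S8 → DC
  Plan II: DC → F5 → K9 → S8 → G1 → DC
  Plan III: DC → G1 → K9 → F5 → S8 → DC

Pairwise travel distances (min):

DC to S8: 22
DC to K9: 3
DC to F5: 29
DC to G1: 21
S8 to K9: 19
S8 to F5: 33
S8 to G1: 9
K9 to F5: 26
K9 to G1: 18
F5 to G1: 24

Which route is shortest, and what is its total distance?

Plan I: 21 + 24 + 26 + 19 + 22 = 112
Plan II: 29 + 26 + 19 + 9 + 21 = 104
Plan III: 21 + 18 + 26 + 33 + 22 = 120

Shortest is Plan II, total 104 min.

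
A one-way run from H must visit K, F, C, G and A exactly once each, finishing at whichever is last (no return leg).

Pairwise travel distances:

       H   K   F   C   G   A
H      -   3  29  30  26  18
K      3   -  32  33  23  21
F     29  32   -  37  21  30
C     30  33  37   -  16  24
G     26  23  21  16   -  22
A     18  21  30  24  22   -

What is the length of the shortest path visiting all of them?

Minimum one-way distance = 85.

There are 5! = 120 possible orderings.
H → K → F → C → G → A: 3+32+37+16+22 = 110
H → K → F → C → A → G: 3+32+37+24+22 = 118
H → K → F → G → C → A: 3+32+21+16+24 = 96
H → K → F → G → A → C: 3+32+21+22+24 = 102
H → K → F → A → C → G: 3+32+30+24+16 = 105
H → K → F → A → G → C: 3+32+30+22+16 = 103
H → K → C → F → G → A: 3+33+37+21+22 = 116
H → K → C → F → A → G: 3+33+37+30+22 = 125
H → K → C → G → F → A: 3+33+16+21+30 = 103
H → K → C → G → A → F: 3+33+16+22+30 = 104
H → K → C → A → F → G: 3+33+24+30+21 = 111
H → K → C → A → G → F: 3+33+24+22+21 = 103
H → K → G → F → C → A: 3+23+21+37+24 = 108
H → K → G → F → A → C: 3+23+21+30+24 = 101
… (106 more)
H → K → A → C → G → F: 3+21+24+16+21 = 85  ← best
The minimum is 85.
One shortest path: H → K → A → C → G → F.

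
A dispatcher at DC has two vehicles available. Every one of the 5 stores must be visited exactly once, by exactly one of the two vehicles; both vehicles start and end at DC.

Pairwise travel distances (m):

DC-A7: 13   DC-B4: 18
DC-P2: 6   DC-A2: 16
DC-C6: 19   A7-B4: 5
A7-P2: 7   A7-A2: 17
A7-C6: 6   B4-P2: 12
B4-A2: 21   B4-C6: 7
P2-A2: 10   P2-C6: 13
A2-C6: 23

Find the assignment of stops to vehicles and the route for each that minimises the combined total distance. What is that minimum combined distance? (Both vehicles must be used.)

75 m — the smallest possible combined total.

There are 2^4 − 1 = 15 ways to divide the 5 stops into two non-empty groups. For each, the best each vehicle can do is its own shortest tour through its group:
  {A7} + {B4, P2, A2, C6}: 26 + 63 = 89
  {B4} + {A7, P2, A2, C6}: 36 + 58 = 94
  {A7, B4} + {P2, A2, C6}: 36 + 58 = 94
  {P2} + {A7, B4, A2, C6}: 12 + 63 = 75
  {A7, P2} + {B4, A2, C6}: 26 + 63 = 89
  {B4, P2} + {A7, A2, C6}: 36 + 58 = 94
  … (15 splits in total)
Best: vehicle 1 DC → P2 → DC = 12; vehicle 2 DC → A7 → C6 → B4 → A2 → DC = 63; combined 75.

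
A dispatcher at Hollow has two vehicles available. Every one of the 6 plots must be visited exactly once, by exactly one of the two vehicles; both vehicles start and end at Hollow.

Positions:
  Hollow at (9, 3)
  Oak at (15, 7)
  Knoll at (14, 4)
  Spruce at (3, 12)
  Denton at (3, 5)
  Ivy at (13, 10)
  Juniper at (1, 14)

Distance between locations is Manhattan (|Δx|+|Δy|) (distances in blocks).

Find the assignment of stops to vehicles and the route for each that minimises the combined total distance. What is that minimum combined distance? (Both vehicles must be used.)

Try each way of splitting the stops between the two vehicles (each non-empty) and, for each split, find the best tour for each vehicle:
  {Oak} + {Knoll, Spruce, Denton, Ivy, Juniper}: 20 + 48 = 68
  {Knoll} + {Oak, Spruce, Denton, Ivy, Juniper}: 12 + 50 = 62
  {Oak, Knoll} + {Spruce, Denton, Ivy, Juniper}: 20 + 46 = 66
  {Spruce} + {Oak, Knoll, Denton, Ivy, Juniper}: 30 + 50 = 80
  {Oak, Spruce} + {Knoll, Denton, Ivy, Juniper}: 42 + 48 = 90
  {Knoll, Spruce} + {Oak, Denton, Ivy, Juniper}: 40 + 50 = 90
  … (31 splits in total)
Best: vehicle 1 Hollow → Knoll → Hollow = 12; vehicle 2 Hollow → Oak → Ivy → Spruce → Juniper → Denton → Hollow = 50; combined 62.

Minimum combined distance: 62 blocks.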